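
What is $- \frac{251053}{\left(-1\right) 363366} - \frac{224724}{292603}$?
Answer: $- \frac{8198200025}{106321981698} \approx -0.077107$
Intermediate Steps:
$- \frac{251053}{\left(-1\right) 363366} - \frac{224724}{292603} = - \frac{251053}{-363366} - \frac{224724}{292603} = \left(-251053\right) \left(- \frac{1}{363366}\right) - \frac{224724}{292603} = \frac{251053}{363366} - \frac{224724}{292603} = - \frac{8198200025}{106321981698}$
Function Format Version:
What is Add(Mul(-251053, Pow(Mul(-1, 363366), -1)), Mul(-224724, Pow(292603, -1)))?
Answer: Rational(-8198200025, 106321981698) ≈ -0.077107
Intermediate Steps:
Add(Mul(-251053, Pow(Mul(-1, 363366), -1)), Mul(-224724, Pow(292603, -1))) = Add(Mul(-251053, Pow(-363366, -1)), Mul(-224724, Rational(1, 292603))) = Add(Mul(-251053, Rational(-1, 363366)), Rational(-224724, 292603)) = Add(Rational(251053, 363366), Rational(-224724, 292603)) = Rational(-8198200025, 106321981698)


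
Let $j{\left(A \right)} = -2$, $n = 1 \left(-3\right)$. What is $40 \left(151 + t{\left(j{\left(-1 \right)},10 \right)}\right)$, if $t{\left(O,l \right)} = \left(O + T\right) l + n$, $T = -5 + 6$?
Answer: $5520$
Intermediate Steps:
$n = -3$
$T = 1$
$t{\left(O,l \right)} = -3 + l \left(1 + O\right)$ ($t{\left(O,l \right)} = \left(O + 1\right) l - 3 = \left(1 + O\right) l - 3 = l \left(1 + O\right) - 3 = -3 + l \left(1 + O\right)$)
$40 \left(151 + t{\left(j{\left(-1 \right)},10 \right)}\right) = 40 \left(151 - 13\right) = 40 \cdot 138 = 5520$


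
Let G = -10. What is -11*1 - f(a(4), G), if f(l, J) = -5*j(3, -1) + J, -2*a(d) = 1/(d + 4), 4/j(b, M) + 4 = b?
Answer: -21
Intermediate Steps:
j(b, M) = 4/(-4 + b)
a(d) = -1/(2*(4 + d)) (a(d) = -1/(2*(d + 4)) = -1/(2*(4 + d)))
f(l, J) = 20 + J (f(l, J) = -20/(-4 + 3) + J = -20/(-1) + J = -20*(-1) + J = -5*(-4) + J = 20 + J)
-11*1 - f(a(4), G) = -11*1 - (20 - 10) = -11 - 1*10 = -11 - 10 = -21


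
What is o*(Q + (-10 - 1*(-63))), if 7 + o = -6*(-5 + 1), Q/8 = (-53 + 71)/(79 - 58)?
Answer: 7123/7 ≈ 1017.6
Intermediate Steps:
Q = 48/7 (Q = 8*((-53 + 71)/(79 - 58)) = 8*(18/21) = 8*(18*(1/21)) = 8*(6/7) = 48/7 ≈ 6.8571)
o = 17 (o = -7 - 6*(-5 + 1) = -7 - 6*(-4) = -7 + 24 = 17)
o*(Q + (-10 - 1*(-63))) = 17*(48/7 + (-10 - 1*(-63))) = 17*(48/7 + (-10 + 63)) = 17*(48/7 + 53) = 17*(419/7) = 7123/7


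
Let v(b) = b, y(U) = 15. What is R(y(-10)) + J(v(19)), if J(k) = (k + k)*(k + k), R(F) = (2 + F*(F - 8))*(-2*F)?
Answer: -1766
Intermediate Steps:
R(F) = -2*F*(2 + F*(-8 + F)) (R(F) = (2 + F*(-8 + F))*(-2*F) = -2*F*(2 + F*(-8 + F)))
J(k) = 4*k**2 (J(k) = (2*k)*(2*k) = 4*k**2)
R(y(-10)) + J(v(19)) = 2*15*(-2 - 1*15**2 + 8*15) + 4*19**2 = 2*15*(-2 - 1*225 + 120) + 4*361 = 2*15*(-2 - 225 + 120) + 1444 = 2*15*(-107) + 1444 = -3210 + 1444 = -1766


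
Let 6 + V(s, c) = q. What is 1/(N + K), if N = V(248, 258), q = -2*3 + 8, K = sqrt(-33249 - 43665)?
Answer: -2/38465 - 3*I*sqrt(8546)/76930 ≈ -5.1995e-5 - 0.003605*I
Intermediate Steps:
K = 3*I*sqrt(8546) (K = sqrt(-76914) = 3*I*sqrt(8546) ≈ 277.33*I)
q = 2 (q = -6 + 8 = 2)
V(s, c) = -4 (V(s, c) = -6 + 2 = -4)
N = -4
1/(N + K) = 1/(-4 + 3*I*sqrt(8546))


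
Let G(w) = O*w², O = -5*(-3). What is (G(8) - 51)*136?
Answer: 123624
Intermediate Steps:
O = 15
G(w) = 15*w²
(G(8) - 51)*136 = (15*8² - 51)*136 = (15*64 - 51)*136 = (960 - 51)*136 = 909*136 = 123624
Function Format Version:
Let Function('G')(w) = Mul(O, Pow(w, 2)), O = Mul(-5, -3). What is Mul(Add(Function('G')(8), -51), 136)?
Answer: 123624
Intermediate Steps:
O = 15
Function('G')(w) = Mul(15, Pow(w, 2))
Mul(Add(Function('G')(8), -51), 136) = Mul(Add(Mul(15, Pow(8, 2)), -51), 136) = Mul(Add(Mul(15, 64), -51), 136) = Mul(Add(960, -51), 136) = Mul(909, 136) = 123624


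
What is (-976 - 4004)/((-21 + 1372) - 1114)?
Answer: -1660/79 ≈ -21.013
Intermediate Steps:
(-976 - 4004)/((-21 + 1372) - 1114) = -4980/(1351 - 1114) = -4980/237 = -4980*1/237 = -1660/79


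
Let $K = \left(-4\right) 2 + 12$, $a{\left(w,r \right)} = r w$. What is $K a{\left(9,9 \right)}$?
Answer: $324$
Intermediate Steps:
$K = 4$ ($K = -8 + 12 = 4$)
$K a{\left(9,9 \right)} = 4 \cdot 9 \cdot 9 = 4 \cdot 81 = 324$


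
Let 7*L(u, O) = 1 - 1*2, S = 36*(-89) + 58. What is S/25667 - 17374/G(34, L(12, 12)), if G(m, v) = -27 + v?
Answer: 1560485733/2438365 ≈ 639.97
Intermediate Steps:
S = -3146 (S = -3204 + 58 = -3146)
L(u, O) = -1/7 (L(u, O) = (1 - 1*2)/7 = (1 - 2)/7 = (1/7)*(-1) = -1/7)
S/25667 - 17374/G(34, L(12, 12)) = -3146/25667 - 17374/(-27 - 1/7) = -3146*1/25667 - 17374/(-190/7) = -3146/25667 - 17374*(-7/190) = -3146/25667 + 60809/95 = 1560485733/2438365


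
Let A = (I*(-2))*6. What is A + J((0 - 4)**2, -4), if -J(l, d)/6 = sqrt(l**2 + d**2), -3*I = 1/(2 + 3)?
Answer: 4/5 - 24*sqrt(17) ≈ -98.155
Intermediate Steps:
I = -1/15 (I = -1/(3*(2 + 3)) = -1/3/5 = -1/3*1/5 = -1/15 ≈ -0.066667)
J(l, d) = -6*sqrt(d**2 + l**2) (J(l, d) = -6*sqrt(l**2 + d**2) = -6*sqrt(d**2 + l**2))
A = 4/5 (A = -1/15*(-2)*6 = (2/15)*6 = 4/5 ≈ 0.80000)
A + J((0 - 4)**2, -4) = 4/5 - 6*sqrt((-4)**2 + ((0 - 4)**2)**2) = 4/5 - 6*sqrt(16 + ((-4)**2)**2) = 4/5 - 6*sqrt(16 + 16**2) = 4/5 - 6*sqrt(16 + 256) = 4/5 - 24*sqrt(17)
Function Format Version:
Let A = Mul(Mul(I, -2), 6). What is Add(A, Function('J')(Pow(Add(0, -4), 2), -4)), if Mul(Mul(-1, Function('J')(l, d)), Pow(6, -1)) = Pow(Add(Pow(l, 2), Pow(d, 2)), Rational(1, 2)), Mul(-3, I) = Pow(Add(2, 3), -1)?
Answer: Add(Rational(4, 5), Mul(-24, Pow(17, Rational(1, 2)))) ≈ -98.155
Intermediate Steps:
I = Rational(-1, 15) (I = Mul(Rational(-1, 3), Pow(Add(2, 3), -1)) = Mul(Rational(-1, 3), Pow(5, -1)) = Mul(Rational(-1, 3), Rational(1, 5)) = Rational(-1, 15) ≈ -0.066667)
Function('J')(l, d) = Mul(-6, Pow(Add(Pow(d, 2), Pow(l, 2)), Rational(1, 2))) (Function('J')(l, d) = Mul(-6, Pow(Add(Pow(l, 2), Pow(d, 2)), Rational(1, 2))) = Mul(-6, Pow(Add(Pow(d, 2), Pow(l, 2)), Rational(1, 2))))
A = Rational(4, 5) (A = Mul(Mul(Rational(-1, 15), -2), 6) = Mul(Rational(2, 15), 6) = Rational(4, 5) ≈ 0.80000)
Add(A, Function('J')(Pow(Add(0, -4), 2), -4)) = Add(Rational(4, 5), Mul(-6, Pow(Add(Pow(-4, 2), Pow(Pow(Add(0, -4), 2), 2)), Rational(1, 2)))) = Add(Rational(4, 5), Mul(-6, Pow(Add(16, Pow(Pow(-4, 2), 2)), Rational(1, 2)))) = Add(Rational(4, 5), Mul(-6, Pow(Add(16, Pow(16, 2)), Rational(1, 2)))) = Add(Rational(4, 5), Mul(-6, Pow(Add(16, 256), Rational(1, 2)))) = Add(Rational(4, 5), Mul(-6, Pow(272, Rational(1, 2)))) = Add(Rational(4, 5), Mul(-6, Mul(4, Pow(17, Rational(1, 2))))) = Add(Rational(4, 5), Mul(-24, Pow(17, Rational(1, 2))))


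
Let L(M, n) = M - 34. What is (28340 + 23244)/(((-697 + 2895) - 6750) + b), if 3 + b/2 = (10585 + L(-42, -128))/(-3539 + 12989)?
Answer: -81244800/7175347 ≈ -11.323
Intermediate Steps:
L(M, n) = -34 + M
b = -5947/1575 (b = -6 + 2*((10585 + (-34 - 42))/(-3539 + 12989)) = -6 + 2*((10585 - 76)/9450) = -6 + 2*(10509*(1/9450)) = -6 + 2*(3503/3150) = -6 + 3503/1575 = -5947/1575 ≈ -3.7759)
(28340 + 23244)/(((-697 + 2895) - 6750) + b) = (28340 + 23244)/(((-697 + 2895) - 6750) - 5947/1575) = 51584/((2198 - 6750) - 5947/1575) = 51584/(-4552 - 5947/1575) = 51584/(-7175347/1575) = 51584*(-1575/7175347) = -81244800/7175347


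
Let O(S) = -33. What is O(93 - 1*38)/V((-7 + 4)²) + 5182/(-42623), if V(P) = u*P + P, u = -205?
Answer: -2702531/26085276 ≈ -0.10360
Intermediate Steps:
V(P) = -204*P (V(P) = -205*P + P = -204*P)
O(93 - 1*38)/V((-7 + 4)²) + 5182/(-42623) = -33*(-1/(204*(-7 + 4)²)) + 5182/(-42623) = -33/((-204*(-3)²)) + 5182*(-1/42623) = -33/((-204*9)) - 5182/42623 = -33/(-1836) - 5182/42623 = -33*(-1/1836) - 5182/42623 = 11/612 - 5182/42623 = -2702531/26085276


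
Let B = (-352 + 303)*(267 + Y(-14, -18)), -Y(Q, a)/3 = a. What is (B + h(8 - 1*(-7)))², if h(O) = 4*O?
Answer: 245517561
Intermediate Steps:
Y(Q, a) = -3*a
B = -15729 (B = (-352 + 303)*(267 - 3*(-18)) = -49*(267 + 54) = -49*321 = -15729)
(B + h(8 - 1*(-7)))² = (-15729 + 4*(8 - 1*(-7)))² = (-15729 + 4*(8 + 7))² = (-15729 + 4*15)² = (-15729 + 60)² = (-15669)² = 245517561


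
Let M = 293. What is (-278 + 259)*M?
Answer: -5567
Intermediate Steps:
(-278 + 259)*M = (-278 + 259)*293 = -19*293 = -5567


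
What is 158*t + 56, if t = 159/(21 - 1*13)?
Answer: 12785/4 ≈ 3196.3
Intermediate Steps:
t = 159/8 (t = 159/(21 - 13) = 159/8 ≈ 19.875)
158*t + 56 = 158*(159/8) + 56 = 12561/4 + 56 = 12785/4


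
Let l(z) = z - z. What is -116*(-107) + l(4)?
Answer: 12412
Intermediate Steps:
l(z) = 0
-116*(-107) + l(4) = -116*(-107) + 0 = 12412 + 0 = 12412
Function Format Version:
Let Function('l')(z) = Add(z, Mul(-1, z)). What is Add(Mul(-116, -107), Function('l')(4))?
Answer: 12412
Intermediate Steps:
Function('l')(z) = 0
Add(Mul(-116, -107), Function('l')(4)) = Add(Mul(-116, -107), 0) = Add(12412, 0) = 12412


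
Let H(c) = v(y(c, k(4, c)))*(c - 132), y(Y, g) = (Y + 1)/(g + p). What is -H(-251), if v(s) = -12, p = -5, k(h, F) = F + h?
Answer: -4596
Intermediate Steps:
y(Y, g) = (1 + Y)/(-5 + g) (y(Y, g) = (Y + 1)/(g - 5) = (1 + Y)/(-5 + g))
H(c) = 1584 - 12*c (H(c) = -12*(c - 132) = -12*(-132 + c) = 1584 - 12*c)
-H(-251) = -(1584 - 12*(-251)) = -(1584 + 3012) = -1*4596 = -4596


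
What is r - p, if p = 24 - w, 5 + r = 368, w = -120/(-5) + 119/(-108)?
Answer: 39085/108 ≈ 361.90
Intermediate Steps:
w = 2473/108 (w = -120*(-1/5) + 119*(-1/108) = 24 - 119/108 = 2473/108 ≈ 22.898)
r = 363 (r = -5 + 368 = 363)
p = 119/108 (p = 24 - 1*2473/108 = 24 - 2473/108 = 119/108 ≈ 1.1019)
r - p = 363 - 1*119/108 = 363 - 119/108 = 39085/108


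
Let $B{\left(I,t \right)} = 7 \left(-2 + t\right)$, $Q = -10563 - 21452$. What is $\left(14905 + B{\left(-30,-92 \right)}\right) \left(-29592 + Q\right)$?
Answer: $-877714929$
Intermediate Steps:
$Q = -32015$ ($Q = -10563 - 21452 = -32015$)
$B{\left(I,t \right)} = -14 + 7 t$
$\left(14905 + B{\left(-30,-92 \right)}\right) \left(-29592 + Q\right) = \left(14905 + \left(-14 + 7 \left(-92\right)\right)\right) \left(-29592 - 32015\right) = \left(14905 - 658\right) \left(-61607\right) = 14247 \left(-61607\right) = -877714929$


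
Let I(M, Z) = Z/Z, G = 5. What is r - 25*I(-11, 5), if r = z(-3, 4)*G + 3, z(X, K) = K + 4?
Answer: 18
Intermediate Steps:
z(X, K) = 4 + K
I(M, Z) = 1
r = 43 (r = (4 + 4)*5 + 3 = 8*5 + 3 = 40 + 3 = 43)
r - 25*I(-11, 5) = 43 - 25*1 = 43 - 25 = 18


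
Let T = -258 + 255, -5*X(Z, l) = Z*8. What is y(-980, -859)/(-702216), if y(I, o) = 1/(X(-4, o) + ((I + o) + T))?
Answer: 5/6444938448 ≈ 7.7580e-10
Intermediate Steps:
X(Z, l) = -8*Z/5 (X(Z, l) = -Z*8/5 = -8*Z/5)
T = -3
y(I, o) = 1/(17/5 + I + o) (y(I, o) = 1/(-8/5*(-4) + ((I + o) - 3)) = 1/(32/5 + (-3 + I + o)) = 1/(17/5 + I + o))
y(-980, -859)/(-702216) = (5/(17 + 5*(-980) + 5*(-859)))/(-702216) = (5/(17 - 4900 - 4295))*(-1/702216) = (5/(-9178))*(-1/702216) = (5*(-1/9178))*(-1/702216) = -5/9178*(-1/702216) = 5/6444938448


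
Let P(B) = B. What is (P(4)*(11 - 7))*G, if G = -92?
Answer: -1472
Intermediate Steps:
(P(4)*(11 - 7))*G = (4*(11 - 7))*(-92) = (4*4)*(-92) = 16*(-92) = -1472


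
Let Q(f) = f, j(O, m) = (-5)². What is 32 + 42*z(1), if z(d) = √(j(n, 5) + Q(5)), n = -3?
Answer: 32 + 42*√30 ≈ 262.04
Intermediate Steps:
j(O, m) = 25
z(d) = √30 (z(d) = √(25 + 5) = √30)
32 + 42*z(1) = 32 + 42*√30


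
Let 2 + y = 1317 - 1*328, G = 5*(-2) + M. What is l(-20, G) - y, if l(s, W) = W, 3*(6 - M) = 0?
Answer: -991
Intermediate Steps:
M = 6 (M = 6 - ⅓*0 = 6 + 0 = 6)
G = -4 (G = 5*(-2) + 6 = -10 + 6 = -4)
y = 987 (y = -2 + (1317 - 1*328) = -2 + (1317 - 328) = -2 + 989 = 987)
l(-20, G) - y = -4 - 1*987 = -4 - 987 = -991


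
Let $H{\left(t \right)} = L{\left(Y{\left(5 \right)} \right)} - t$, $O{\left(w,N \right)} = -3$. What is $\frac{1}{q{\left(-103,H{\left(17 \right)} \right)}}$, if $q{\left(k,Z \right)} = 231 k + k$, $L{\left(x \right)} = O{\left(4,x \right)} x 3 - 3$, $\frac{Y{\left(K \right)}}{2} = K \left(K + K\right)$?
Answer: $- \frac{1}{23896} \approx -4.1848 \cdot 10^{-5}$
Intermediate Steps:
$Y{\left(K \right)} = 4 K^{2}$ ($Y{\left(K \right)} = 2 K \left(K + K\right) = 2 K 2 K = 2 \cdot 2 K^{2} = 4 K^{2}$)
$L{\left(x \right)} = -3 - 9 x$ ($L{\left(x \right)} = - 3 x 3 - 3 = - 9 x - 3 = -3 - 9 x$)
$H{\left(t \right)} = -903 - t$ ($H{\left(t \right)} = \left(-3 - 9 \cdot 4 \cdot 5^{2}\right) - t = \left(-3 - 9 \cdot 4 \cdot 25\right) - t = \left(-3 - 900\right) - t = -903 - t$)
$q{\left(k,Z \right)} = 232 k$
$\frac{1}{q{\left(-103,H{\left(17 \right)} \right)}} = \frac{1}{232 \left(-103\right)} = \frac{1}{-23896} = - \frac{1}{23896}$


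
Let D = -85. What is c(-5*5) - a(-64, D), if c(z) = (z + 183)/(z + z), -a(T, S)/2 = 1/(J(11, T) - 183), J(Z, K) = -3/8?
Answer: -116293/36675 ≈ -3.1709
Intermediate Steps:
J(Z, K) = -3/8 (J(Z, K) = -3*⅛ = -3/8)
a(T, S) = 16/1467 (a(T, S) = -2/(-3/8 - 183) = -2/(-1467/8) = -2*(-8/1467) = 16/1467)
c(z) = (183 + z)/(2*z) (c(z) = (183 + z)/((2*z)) = (183 + z)*(1/(2*z)) = (183 + z)/(2*z))
c(-5*5) - a(-64, D) = (183 - 5*5)/(2*((-5*5))) - 1*16/1467 = (½)*(183 - 25)/(-25) - 16/1467 = (½)*(-1/25)*158 - 16/1467 = -79/25 - 16/1467 = -116293/36675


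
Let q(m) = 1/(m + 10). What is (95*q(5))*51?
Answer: 323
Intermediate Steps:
q(m) = 1/(10 + m)
(95*q(5))*51 = (95/(10 + 5))*51 = (95/15)*51 = (95*(1/15))*51 = (19/3)*51 = 323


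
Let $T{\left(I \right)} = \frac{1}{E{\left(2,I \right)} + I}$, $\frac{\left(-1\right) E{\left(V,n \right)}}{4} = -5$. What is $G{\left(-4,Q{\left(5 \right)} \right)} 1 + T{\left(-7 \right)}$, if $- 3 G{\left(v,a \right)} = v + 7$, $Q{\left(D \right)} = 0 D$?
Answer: $- \frac{12}{13} \approx -0.92308$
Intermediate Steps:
$E{\left(V,n \right)} = 20$ ($E{\left(V,n \right)} = \left(-4\right) \left(-5\right) = 20$)
$Q{\left(D \right)} = 0$
$G{\left(v,a \right)} = - \frac{7}{3} - \frac{v}{3}$ ($G{\left(v,a \right)} = - \frac{v + 7}{3} = - \frac{7 + v}{3} = - \frac{7}{3} - \frac{v}{3}$)
$T{\left(I \right)} = \frac{1}{20 + I}$
$G{\left(-4,Q{\left(5 \right)} \right)} 1 + T{\left(-7 \right)} = \left(- \frac{7}{3} - - \frac{4}{3}\right) 1 + \frac{1}{20 - 7} = \left(- \frac{7}{3} + \frac{4}{3}\right) 1 + \frac{1}{13} = \left(-1\right) 1 + \frac{1}{13} = -1 + \frac{1}{13} = - \frac{12}{13}$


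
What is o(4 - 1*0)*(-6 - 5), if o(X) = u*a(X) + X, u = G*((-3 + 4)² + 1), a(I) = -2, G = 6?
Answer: 220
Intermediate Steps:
u = 12 (u = 6*((-3 + 4)² + 1) = 6*(1² + 1) = 6*(1 + 1) = 6*2 = 12)
o(X) = -24 + X (o(X) = 12*(-2) + X = -24 + X)
o(4 - 1*0)*(-6 - 5) = (-24 + (4 - 1*0))*(-6 - 5) = (-24 + (4 + 0))*(-11) = (-24 + 4)*(-11) = -20*(-11) = 220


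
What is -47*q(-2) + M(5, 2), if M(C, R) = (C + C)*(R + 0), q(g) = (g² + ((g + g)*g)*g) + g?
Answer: 678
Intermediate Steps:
q(g) = g + g² + 2*g³ (q(g) = (g² + ((2*g)*g)*g) + g = (g² + (2*g²)*g) + g = (g² + 2*g³) + g = g + g² + 2*g³)
M(C, R) = 2*C*R (M(C, R) = (2*C)*R = 2*C*R)
-47*q(-2) + M(5, 2) = -(-94)*(1 - 2 + 2*(-2)²) + 2*5*2 = -(-94)*(1 - 2 + 2*4) + 20 = -(-94)*(1 - 2 + 8) + 20 = -(-94)*7 + 20 = -47*(-14) + 20 = 658 + 20 = 678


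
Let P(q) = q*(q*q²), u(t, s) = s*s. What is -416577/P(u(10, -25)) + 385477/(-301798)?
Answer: -58819248036558571/46050720214843750 ≈ -1.2773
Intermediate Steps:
u(t, s) = s²
P(q) = q⁴ (P(q) = q*q³ = q⁴)
-416577/P(u(10, -25)) + 385477/(-301798) = -416577/(((-25)²)⁴) + 385477/(-301798) = -416577/(625⁴) + 385477*(-1/301798) = -416577/152587890625 - 385477/301798 = -58819248036558571/46050720214843750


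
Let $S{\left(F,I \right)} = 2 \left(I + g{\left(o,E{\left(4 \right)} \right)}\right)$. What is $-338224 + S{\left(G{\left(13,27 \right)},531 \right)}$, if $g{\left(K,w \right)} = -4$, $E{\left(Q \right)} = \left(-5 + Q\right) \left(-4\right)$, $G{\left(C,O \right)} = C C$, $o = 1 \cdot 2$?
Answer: $-337170$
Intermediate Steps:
$o = 2$
$G{\left(C,O \right)} = C^{2}$
$E{\left(Q \right)} = 20 - 4 Q$
$S{\left(F,I \right)} = -8 + 2 I$ ($S{\left(F,I \right)} = 2 \left(I - 4\right) = 2 \left(-4 + I\right) = -8 + 2 I$)
$-338224 + S{\left(G{\left(13,27 \right)},531 \right)} = -338224 + \left(-8 + 2 \cdot 531\right) = -338224 + \left(-8 + 1062\right) = -338224 + 1054 = -337170$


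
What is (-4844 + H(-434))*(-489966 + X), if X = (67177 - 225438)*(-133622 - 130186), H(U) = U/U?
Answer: -202195385226246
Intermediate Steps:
H(U) = 1
X = 41750517888 (X = -158261*(-263808) = 41750517888)
(-4844 + H(-434))*(-489966 + X) = (-4844 + 1)*(-489966 + 41750517888) = -4843*41750027922 = -202195385226246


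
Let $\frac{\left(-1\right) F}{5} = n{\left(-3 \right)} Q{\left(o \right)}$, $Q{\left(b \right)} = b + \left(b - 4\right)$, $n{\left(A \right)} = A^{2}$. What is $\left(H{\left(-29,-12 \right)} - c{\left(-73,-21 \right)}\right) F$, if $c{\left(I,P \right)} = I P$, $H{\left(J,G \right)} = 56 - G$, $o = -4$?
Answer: $-791100$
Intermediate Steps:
$Q{\left(b \right)} = -4 + 2 b$ ($Q{\left(b \right)} = b + \left(-4 + b\right) = -4 + 2 b$)
$F = 540$ ($F = - 5 \left(-3\right)^{2} \left(-4 + 2 \left(-4\right)\right) = - 5 \cdot 9 \left(-4 - 8\right) = - 5 \cdot 9 \left(-12\right) = \left(-5\right) \left(-108\right) = 540$)
$\left(H{\left(-29,-12 \right)} - c{\left(-73,-21 \right)}\right) F = \left(\left(56 - -12\right) - \left(-73\right) \left(-21\right)\right) 540 = \left(\left(56 + 12\right) - 1533\right) 540 = \left(68 - 1533\right) 540 = \left(-1465\right) 540 = -791100$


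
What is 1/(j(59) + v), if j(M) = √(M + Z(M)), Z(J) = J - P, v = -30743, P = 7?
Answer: -30743/945131938 - √111/945131938 ≈ -3.2539e-5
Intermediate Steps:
Z(J) = -7 + J (Z(J) = J - 1*7 = J - 7 = -7 + J)
j(M) = √(-7 + 2*M) (j(M) = √(M + (-7 + M)) = √(-7 + 2*M))
1/(j(59) + v) = 1/(√(-7 + 2*59) - 30743) = 1/(√(-7 + 118) - 30743) = 1/(√111 - 30743) = 1/(-30743 + √111)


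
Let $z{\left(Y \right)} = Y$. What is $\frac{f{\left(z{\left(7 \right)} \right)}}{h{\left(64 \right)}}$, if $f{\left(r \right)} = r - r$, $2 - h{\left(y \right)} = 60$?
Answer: $0$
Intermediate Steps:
$h{\left(y \right)} = -58$ ($h{\left(y \right)} = 2 - 60 = -58$)
$f{\left(r \right)} = 0$
$\frac{f{\left(z{\left(7 \right)} \right)}}{h{\left(64 \right)}} = \frac{0}{-58} = 0 \left(- \frac{1}{58}\right) = 0$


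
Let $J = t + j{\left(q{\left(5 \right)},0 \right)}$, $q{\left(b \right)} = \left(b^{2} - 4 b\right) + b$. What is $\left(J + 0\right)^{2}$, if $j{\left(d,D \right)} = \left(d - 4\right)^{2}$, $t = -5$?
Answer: $961$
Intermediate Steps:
$q{\left(b \right)} = b^{2} - 3 b$
$j{\left(d,D \right)} = \left(-4 + d\right)^{2}$
$J = 31$ ($J = -5 + \left(-4 + 5 \left(-3 + 5\right)\right)^{2} = -5 + \left(-4 + 5 \cdot 2\right)^{2} = -5 + \left(-4 + 10\right)^{2} = -5 + 6^{2} = -5 + 36 = 31$)
$\left(J + 0\right)^{2} = \left(31 + 0\right)^{2} = 31^{2} = 961$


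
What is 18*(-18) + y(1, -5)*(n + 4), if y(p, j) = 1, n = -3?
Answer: -323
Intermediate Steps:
18*(-18) + y(1, -5)*(n + 4) = 18*(-18) + 1*(-3 + 4) = -324 + 1*1 = -324 + 1 = -323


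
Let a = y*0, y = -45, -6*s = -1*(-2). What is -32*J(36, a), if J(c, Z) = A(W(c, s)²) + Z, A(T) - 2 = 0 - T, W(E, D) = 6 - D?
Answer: 10976/9 ≈ 1219.6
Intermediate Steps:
s = -⅓ (s = -(-1)*(-2)/6 = -⅙*2 = -⅓ ≈ -0.33333)
A(T) = 2 - T (A(T) = 2 + (0 - T) = 2 - T)
a = 0 (a = -45*0 = 0)
J(c, Z) = -343/9 + Z (J(c, Z) = (2 - (6 - 1*(-⅓))²) + Z = (2 - (6 + ⅓)²) + Z = (2 - (19/3)²) + Z = (2 - 1*361/9) + Z = (2 - 361/9) + Z = -343/9 + Z)
-32*J(36, a) = -32*(-343/9 + 0) = -32*(-343/9) = 10976/9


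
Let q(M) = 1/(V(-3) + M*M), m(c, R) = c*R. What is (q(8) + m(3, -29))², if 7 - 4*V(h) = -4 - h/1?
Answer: 32959081/4356 ≈ 7566.4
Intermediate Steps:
V(h) = 11/4 + h/4 (V(h) = 7/4 - (-4 - h/1)/4 = 7/4 - (-4 - h)/4 = 7/4 + (1 + h/4) = 11/4 + h/4)
m(c, R) = R*c
q(M) = 1/(2 + M²) (q(M) = 1/((11/4 + (¼)*(-3)) + M*M) = 1/((11/4 - ¾) + M²) = 1/(2 + M²))
(q(8) + m(3, -29))² = (1/(2 + 8²) - 29*3)² = (1/(2 + 64) - 87)² = (1/66 - 87)² = (-5741/66)² = 32959081/4356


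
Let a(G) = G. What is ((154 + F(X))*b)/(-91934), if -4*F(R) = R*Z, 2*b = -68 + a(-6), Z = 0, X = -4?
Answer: 2849/45967 ≈ 0.061979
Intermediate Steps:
b = -37 (b = (-68 - 6)/2 = (½)*(-74) = -37)
F(R) = 0 (F(R) = -R*0/4 = -¼*0 = 0)
((154 + F(X))*b)/(-91934) = ((154 + 0)*(-37))/(-91934) = (154*(-37))*(-1/91934) = -5698*(-1/91934) = 2849/45967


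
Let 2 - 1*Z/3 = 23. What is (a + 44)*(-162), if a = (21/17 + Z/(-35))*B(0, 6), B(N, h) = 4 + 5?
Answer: -982044/85 ≈ -11553.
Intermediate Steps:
Z = -63 (Z = 6 - 3*23 = 6 - 69 = -63)
B(N, h) = 9
a = 2322/85 (a = (21/17 - 63/(-35))*9 = (21*(1/17) - 63*(-1/35))*9 = (21/17 + 9/5)*9 = (258/85)*9 = 2322/85 ≈ 27.318)
(a + 44)*(-162) = (2322/85 + 44)*(-162) = (6062/85)*(-162) = -982044/85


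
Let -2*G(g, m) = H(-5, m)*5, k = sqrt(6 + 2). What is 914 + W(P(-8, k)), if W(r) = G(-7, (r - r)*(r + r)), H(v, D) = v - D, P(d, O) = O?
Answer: 1853/2 ≈ 926.50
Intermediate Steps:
k = 2*sqrt(2) (k = sqrt(8) = 2*sqrt(2) ≈ 2.8284)
G(g, m) = 25/2 + 5*m/2 (G(g, m) = -(-5 - m)*5/2 = -(-25 - 5*m)/2 = 25/2 + 5*m/2)
W(r) = 25/2 (W(r) = 25/2 + 5*((r - r)*(r + r))/2 = 25/2 + 5*(0*(2*r))/2 = 25/2 + (5/2)*0 = 25/2 + 0 = 25/2)
914 + W(P(-8, k)) = 914 + 25/2 = 1853/2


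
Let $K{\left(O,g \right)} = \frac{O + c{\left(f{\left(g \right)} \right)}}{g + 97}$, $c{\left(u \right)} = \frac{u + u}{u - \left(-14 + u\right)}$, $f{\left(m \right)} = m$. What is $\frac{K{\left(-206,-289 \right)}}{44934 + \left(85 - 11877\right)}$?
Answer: $\frac{577}{14847616} \approx 3.8861 \cdot 10^{-5}$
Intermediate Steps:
$c{\left(u \right)} = \frac{u}{7}$ ($c{\left(u \right)} = \frac{2 u}{14} = 2 u \frac{1}{14} = \frac{u}{7}$)
$K{\left(O,g \right)} = \frac{O + \frac{g}{7}}{97 + g}$ ($K{\left(O,g \right)} = \frac{O + \frac{g}{7}}{g + 97} = \frac{O + \frac{g}{7}}{97 + g}$)
$\frac{K{\left(-206,-289 \right)}}{44934 + \left(85 - 11877\right)} = \frac{\frac{1}{97 - 289} \left(-206 + \frac{1}{7} \left(-289\right)\right)}{44934 + \left(85 - 11877\right)} = \frac{\frac{1}{-192} \left(-206 - \frac{289}{7}\right)}{44934 + \left(85 - 11877\right)} = \frac{\left(- \frac{1}{192}\right) \left(- \frac{1731}{7}\right)}{44934 - 11792} = \frac{577}{448 \cdot 33142} = \frac{577}{448} \cdot \frac{1}{33142} = \frac{577}{14847616}$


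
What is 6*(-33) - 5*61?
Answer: -503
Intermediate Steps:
6*(-33) - 5*61 = -198 - 305 = -503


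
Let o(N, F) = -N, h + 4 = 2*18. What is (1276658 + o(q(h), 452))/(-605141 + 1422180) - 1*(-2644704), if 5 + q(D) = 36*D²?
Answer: 2160827551255/817039 ≈ 2.6447e+6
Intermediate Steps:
h = 32 (h = -4 + 2*18 = -4 + 36 = 32)
q(D) = -5 + 36*D²
(1276658 + o(q(h), 452))/(-605141 + 1422180) - 1*(-2644704) = (1276658 - (-5 + 36*32²))/(-605141 + 1422180) - 1*(-2644704) = (1276658 - (-5 + 36*1024))/817039 + 2644704 = (1276658 - (-5 + 36864))*(1/817039) + 2644704 = (1276658 - 1*36859)*(1/817039) + 2644704 = (1276658 - 36859)*(1/817039) + 2644704 = 1239799*(1/817039) + 2644704 = 1239799/817039 + 2644704 = 2160827551255/817039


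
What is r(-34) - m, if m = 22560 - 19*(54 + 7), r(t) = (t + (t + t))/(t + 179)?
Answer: -3103247/145 ≈ -21402.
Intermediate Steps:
r(t) = 3*t/(179 + t) (r(t) = (t + 2*t)/(179 + t) = (3*t)/(179 + t) = 3*t/(179 + t))
m = 21401 (m = 22560 - 19*61 = 22560 - 1*1159 = 22560 - 1159 = 21401)
r(-34) - m = 3*(-34)/(179 - 34) - 1*21401 = 3*(-34)/145 - 21401 = 3*(-34)*(1/145) - 21401 = -102/145 - 21401 = -3103247/145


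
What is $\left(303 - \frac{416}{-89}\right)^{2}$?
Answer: $\frac{749828689}{7921} \approx 94663.0$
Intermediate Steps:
$\left(303 - \frac{416}{-89}\right)^{2} = \left(303 - - \frac{416}{89}\right)^{2} = \left(303 + \frac{416}{89}\right)^{2} = \left(\frac{27383}{89}\right)^{2} = \frac{749828689}{7921}$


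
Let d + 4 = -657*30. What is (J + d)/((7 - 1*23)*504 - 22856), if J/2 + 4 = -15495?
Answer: 6339/3865 ≈ 1.6401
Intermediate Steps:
J = -30998 (J = -8 + 2*(-15495) = -8 - 30990 = -30998)
d = -19714 (d = -4 - 657*30 = -4 - 19710 = -19714)
(J + d)/((7 - 1*23)*504 - 22856) = (-30998 - 19714)/((7 - 1*23)*504 - 22856) = -50712/((7 - 23)*504 - 22856) = -50712/(-16*504 - 22856) = -50712/(-8064 - 22856) = -50712/(-30920) = -50712*(-1/30920) = 6339/3865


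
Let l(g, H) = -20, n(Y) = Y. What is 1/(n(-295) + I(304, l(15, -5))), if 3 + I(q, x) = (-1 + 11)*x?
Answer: -1/498 ≈ -0.0020080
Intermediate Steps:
I(q, x) = -3 + 10*x (I(q, x) = -3 + (-1 + 11)*x = -3 + 10*x)
1/(n(-295) + I(304, l(15, -5))) = 1/(-295 + (-3 + 10*(-20))) = 1/(-295 + (-3 - 200)) = 1/(-295 - 203) = 1/(-498) = -1/498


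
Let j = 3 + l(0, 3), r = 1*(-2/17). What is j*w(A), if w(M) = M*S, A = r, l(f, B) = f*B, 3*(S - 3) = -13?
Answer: 8/17 ≈ 0.47059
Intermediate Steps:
S = -4/3 (S = 3 + (⅓)*(-13) = 3 - 13/3 = -4/3 ≈ -1.3333)
l(f, B) = B*f
r = -2/17 (r = 1*(-2*1/17) = 1*(-2/17) = -2/17 ≈ -0.11765)
A = -2/17 ≈ -0.11765
w(M) = -4*M/3 (w(M) = M*(-4/3) = -4*M/3)
j = 3 (j = 3 + 3*0 = 3 + 0 = 3)
j*w(A) = 3*(-4/3*(-2/17)) = 3*(8/51) = 8/17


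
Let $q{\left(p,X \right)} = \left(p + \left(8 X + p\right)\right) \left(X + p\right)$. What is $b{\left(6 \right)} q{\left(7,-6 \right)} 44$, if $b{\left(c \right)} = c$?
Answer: $-8976$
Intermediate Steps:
$q{\left(p,X \right)} = \left(X + p\right) \left(2 p + 8 X\right)$ ($q{\left(p,X \right)} = \left(p + \left(p + 8 X\right)\right) \left(X + p\right) = \left(2 p + 8 X\right) \left(X + p\right) = \left(X + p\right) \left(2 p + 8 X\right)$)
$b{\left(6 \right)} q{\left(7,-6 \right)} 44 = 6 \left(2 \cdot 7^{2} + 8 \left(-6\right)^{2} + 10 \left(-6\right) 7\right) 44 = 6 \left(2 \cdot 49 + 8 \cdot 36 - 420\right) 44 = 6 \left(98 + 288 - 420\right) 44 = 6 \left(-34\right) 44 = \left(-204\right) 44 = -8976$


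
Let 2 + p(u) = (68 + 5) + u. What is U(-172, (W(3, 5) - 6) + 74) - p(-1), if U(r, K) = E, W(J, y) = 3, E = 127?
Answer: 57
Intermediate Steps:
p(u) = 71 + u (p(u) = -2 + ((68 + 5) + u) = -2 + (73 + u) = 71 + u)
U(r, K) = 127
U(-172, (W(3, 5) - 6) + 74) - p(-1) = 127 - (71 - 1) = 127 - 1*70 = 127 - 70 = 57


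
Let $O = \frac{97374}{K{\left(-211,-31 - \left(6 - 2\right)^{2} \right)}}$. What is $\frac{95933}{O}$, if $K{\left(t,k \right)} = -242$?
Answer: $- \frac{11607893}{48687} \approx -238.42$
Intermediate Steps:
$O = - \frac{48687}{121}$ ($O = \frac{97374}{-242} = 97374 \left(- \frac{1}{242}\right) = - \frac{48687}{121} \approx -402.37$)
$\frac{95933}{O} = \frac{95933}{- \frac{48687}{121}} = 95933 \left(- \frac{121}{48687}\right) = - \frac{11607893}{48687}$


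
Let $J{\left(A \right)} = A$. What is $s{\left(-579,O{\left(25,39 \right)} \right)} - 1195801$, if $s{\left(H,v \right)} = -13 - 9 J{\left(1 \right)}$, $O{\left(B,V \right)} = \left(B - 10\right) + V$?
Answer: $-1195823$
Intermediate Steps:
$O{\left(B,V \right)} = -10 + B + V$ ($O{\left(B,V \right)} = \left(-10 + B\right) + V = -10 + B + V$)
$s{\left(H,v \right)} = -22$ ($s{\left(H,v \right)} = -13 - 9 = -22$)
$s{\left(-579,O{\left(25,39 \right)} \right)} - 1195801 = -22 - 1195801 = -1195823$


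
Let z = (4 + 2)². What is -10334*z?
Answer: -372024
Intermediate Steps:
z = 36 (z = 6² = 36)
-10334*z = -10334*36 = -372024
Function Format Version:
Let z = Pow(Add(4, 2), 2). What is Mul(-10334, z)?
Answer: -372024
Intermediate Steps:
z = 36 (z = Pow(6, 2) = 36)
Mul(-10334, z) = Mul(-10334, 36) = -372024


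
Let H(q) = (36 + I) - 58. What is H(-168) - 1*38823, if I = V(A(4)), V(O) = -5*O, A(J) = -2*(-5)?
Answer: -38895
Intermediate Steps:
A(J) = 10
I = -50 (I = -5*10 = -50)
H(q) = -72 (H(q) = (36 - 50) - 58 = -14 - 58 = -72)
H(-168) - 1*38823 = -72 - 1*38823 = -72 - 38823 = -38895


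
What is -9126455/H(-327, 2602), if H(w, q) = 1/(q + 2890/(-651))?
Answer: -15432944922460/651 ≈ -2.3707e+10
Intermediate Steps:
H(w, q) = 1/(-2890/651 + q) (H(w, q) = 1/(q + 2890*(-1/651)) = 1/(q - 2890/651) = 1/(-2890/651 + q))
-9126455/H(-327, 2602) = -9126455/(651/(-2890 + 651*2602)) = -9126455/(651/(-2890 + 1693902)) = -9126455/(651/1691012) = -9126455/(651*(1/1691012)) = -9126455/651/1691012 = -9126455*1691012/651 = -15432944922460/651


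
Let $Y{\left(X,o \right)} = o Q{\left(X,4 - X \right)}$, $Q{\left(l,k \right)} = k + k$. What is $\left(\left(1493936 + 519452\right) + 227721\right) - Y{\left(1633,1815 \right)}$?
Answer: $8154379$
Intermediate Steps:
$Q{\left(l,k \right)} = 2 k$
$Y{\left(X,o \right)} = o \left(8 - 2 X\right)$ ($Y{\left(X,o \right)} = o 2 \left(4 - X\right) = o \left(8 - 2 X\right)$)
$\left(\left(1493936 + 519452\right) + 227721\right) - Y{\left(1633,1815 \right)} = \left(\left(1493936 + 519452\right) + 227721\right) - 2 \cdot 1815 \left(4 - 1633\right) = \left(2013388 + 227721\right) - 2 \cdot 1815 \left(4 - 1633\right) = 2241109 - 2 \cdot 1815 \left(-1629\right) = 2241109 - -5913270 = 2241109 + 5913270 = 8154379$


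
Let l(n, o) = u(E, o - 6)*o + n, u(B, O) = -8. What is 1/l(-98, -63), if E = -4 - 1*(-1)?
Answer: 1/406 ≈ 0.0024631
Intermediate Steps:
E = -3 (E = -4 + 1 = -3)
l(n, o) = n - 8*o (l(n, o) = -8*o + n = n - 8*o)
1/l(-98, -63) = 1/(-98 - 8*(-63)) = 1/(-98 + 504) = 1/406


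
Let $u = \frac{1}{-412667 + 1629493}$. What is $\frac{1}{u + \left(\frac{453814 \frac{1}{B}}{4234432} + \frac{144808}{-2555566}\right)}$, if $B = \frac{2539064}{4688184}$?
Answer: $\frac{40184731129357248944224}{5674985841885162833275} \approx 7.081$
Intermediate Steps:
$B = \frac{317383}{586023}$ ($B = 2539064 \cdot \frac{1}{4688184} = \frac{317383}{586023} \approx 0.54159$)
$u = \frac{1}{1216826} \approx 8.2181 \cdot 10^{-7}$
$\frac{1}{u + \left(\frac{453814 \frac{1}{B}}{4234432} + \frac{144808}{-2555566}\right)} = \frac{1}{\frac{1}{1216826} + \left(\frac{453814 \frac{1}{\frac{317383}{586023}}}{4234432} + \frac{144808}{-2555566}\right)} = \frac{1}{\frac{1}{1216826} + \left(453814 \cdot \frac{586023}{317383} \cdot \frac{1}{4234432} + 144808 \left(- \frac{1}{2555566}\right)\right)} = \frac{1}{\frac{1}{1216826} + \left(\frac{265945441722}{317383} \cdot \frac{1}{4234432} - \frac{72404}{1277783}\right)} = \frac{1}{\frac{1}{1216826} + \left(\frac{132972720861}{671968365728} - \frac{72404}{1277783}\right)} = \frac{1}{\frac{1}{1216826} + \frac{121257084627761051}{858629754265021024}} = \frac{1}{\frac{5674985841885162833275}{40184731129357248944224}} = \frac{40184731129357248944224}{5674985841885162833275}$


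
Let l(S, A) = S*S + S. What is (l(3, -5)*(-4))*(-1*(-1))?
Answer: -48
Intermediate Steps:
l(S, A) = S + S² (l(S, A) = S² + S = S + S²)
(l(3, -5)*(-4))*(-1*(-1)) = ((3*(1 + 3))*(-4))*(-1*(-1)) = ((3*4)*(-4))*1 = (12*(-4))*1 = -48*1 = -48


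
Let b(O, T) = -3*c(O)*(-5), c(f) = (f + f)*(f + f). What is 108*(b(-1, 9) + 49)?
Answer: 11772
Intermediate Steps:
c(f) = 4*f**2 (c(f) = (2*f)*(2*f) = 4*f**2)
b(O, T) = 60*O**2 (b(O, T) = -12*O**2*(-5) = 60*O**2)
108*(b(-1, 9) + 49) = 108*(60*(-1)**2 + 49) = 108*(60*1 + 49) = 108*(60 + 49) = 108*109 = 11772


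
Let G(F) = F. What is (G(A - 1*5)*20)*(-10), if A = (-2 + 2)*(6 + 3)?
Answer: 1000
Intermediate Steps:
A = 0 (A = 0*9 = 0)
(G(A - 1*5)*20)*(-10) = ((0 - 1*5)*20)*(-10) = ((0 - 5)*20)*(-10) = -5*20*(-10) = -100*(-10) = 1000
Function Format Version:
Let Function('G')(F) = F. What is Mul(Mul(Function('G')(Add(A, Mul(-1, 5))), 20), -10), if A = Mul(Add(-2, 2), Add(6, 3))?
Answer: 1000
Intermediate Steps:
A = 0 (A = Mul(0, 9) = 0)
Mul(Mul(Function('G')(Add(A, Mul(-1, 5))), 20), -10) = Mul(Mul(Add(0, Mul(-1, 5)), 20), -10) = Mul(Mul(Add(0, -5), 20), -10) = Mul(Mul(-5, 20), -10) = Mul(-100, -10) = 1000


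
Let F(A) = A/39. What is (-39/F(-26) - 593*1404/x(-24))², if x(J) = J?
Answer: 1207493001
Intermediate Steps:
F(A) = A/39 (F(A) = A*(1/39) = A/39)
(-39/F(-26) - 593*1404/x(-24))² = (-39/((1/39)*(-26)) - 593/((-24/1404)))² = (-39/(-⅔) - 593/((-24*1/1404)))² = (-39*(-3/2) - 593/(-2/117))² = (117/2 - 593*(-117/2))² = (117/2 + 69381/2)² = 34749² = 1207493001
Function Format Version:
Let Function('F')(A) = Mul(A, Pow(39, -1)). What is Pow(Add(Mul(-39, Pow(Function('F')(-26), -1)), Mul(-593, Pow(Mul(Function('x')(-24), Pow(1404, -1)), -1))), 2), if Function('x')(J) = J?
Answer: 1207493001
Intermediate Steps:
Function('F')(A) = Mul(Rational(1, 39), A) (Function('F')(A) = Mul(A, Rational(1, 39)) = Mul(Rational(1, 39), A))
Pow(Add(Mul(-39, Pow(Function('F')(-26), -1)), Mul(-593, Pow(Mul(Function('x')(-24), Pow(1404, -1)), -1))), 2) = Pow(Add(Mul(-39, Pow(Mul(Rational(1, 39), -26), -1)), Mul(-593, Pow(Mul(-24, Pow(1404, -1)), -1))), 2) = Pow(Add(Mul(-39, Pow(Rational(-2, 3), -1)), Mul(-593, Pow(Mul(-24, Rational(1, 1404)), -1))), 2) = Pow(Add(Mul(-39, Rational(-3, 2)), Mul(-593, Pow(Rational(-2, 117), -1))), 2) = Pow(Add(Rational(117, 2), Mul(-593, Rational(-117, 2))), 2) = Pow(Add(Rational(117, 2), Rational(69381, 2)), 2) = Pow(34749, 2) = 1207493001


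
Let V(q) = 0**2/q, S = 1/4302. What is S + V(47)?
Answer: 1/4302 ≈ 0.00023245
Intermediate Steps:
S = 1/4302 ≈ 0.00023245
V(q) = 0 (V(q) = 0/q = 0)
S + V(47) = 1/4302 + 0 = 1/4302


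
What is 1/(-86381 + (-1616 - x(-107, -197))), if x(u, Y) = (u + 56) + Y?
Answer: -1/87749 ≈ -1.1396e-5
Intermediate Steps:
x(u, Y) = 56 + Y + u (x(u, Y) = (56 + u) + Y = 56 + Y + u)
1/(-86381 + (-1616 - x(-107, -197))) = 1/(-86381 + (-1616 - (56 - 197 - 107))) = 1/(-86381 + (-1616 - 1*(-248))) = 1/(-86381 + (-1616 + 248)) = 1/(-86381 - 1368) = 1/(-87749) = -1/87749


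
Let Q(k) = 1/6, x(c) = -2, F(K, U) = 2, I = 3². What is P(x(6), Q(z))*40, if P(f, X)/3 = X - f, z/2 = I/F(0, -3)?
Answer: 260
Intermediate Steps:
I = 9
z = 9 (z = 2*(9/2) = 9)
Q(k) = ⅙
P(f, X) = -3*f + 3*X (P(f, X) = 3*(X - f) = -3*f + 3*X)
P(x(6), Q(z))*40 = (-3*(-2) + 3*(⅙))*40 = (6 + ½)*40 = (13/2)*40 = 260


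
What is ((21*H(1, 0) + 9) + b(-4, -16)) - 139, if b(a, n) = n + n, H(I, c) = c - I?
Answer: -183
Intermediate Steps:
b(a, n) = 2*n
((21*H(1, 0) + 9) + b(-4, -16)) - 139 = ((21*(0 - 1*1) + 9) + 2*(-16)) - 139 = ((21*(0 - 1) + 9) - 32) - 139 = ((21*(-1) + 9) - 32) - 139 = ((-21 + 9) - 32) - 139 = (-12 - 32) - 139 = -44 - 139 = -183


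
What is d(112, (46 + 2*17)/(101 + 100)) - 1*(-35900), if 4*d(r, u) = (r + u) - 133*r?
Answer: 6473024/201 ≈ 32204.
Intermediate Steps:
d(r, u) = -33*r + u/4 (d(r, u) = ((r + u) - 133*r)/4 = (u - 132*r)/4 = -33*r + u/4)
d(112, (46 + 2*17)/(101 + 100)) - 1*(-35900) = (-33*112 + ((46 + 2*17)/(101 + 100))/4) - 1*(-35900) = (-3696 + ((46 + 34)/201)/4) + 35900 = (-3696 + (80*(1/201))/4) + 35900 = (-3696 + (¼)*(80/201)) + 35900 = (-3696 + 20/201) + 35900 = -742876/201 + 35900 = 6473024/201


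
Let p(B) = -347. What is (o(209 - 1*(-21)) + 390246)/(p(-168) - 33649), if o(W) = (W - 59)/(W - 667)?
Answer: -2991883/260636 ≈ -11.479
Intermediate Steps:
o(W) = (-59 + W)/(-667 + W)
(o(209 - 1*(-21)) + 390246)/(p(-168) - 33649) = ((-59 + (209 - 1*(-21)))/(-667 + (209 - 1*(-21))) + 390246)/(-347 - 33649) = ((-59 + (209 + 21))/(-667 + (209 + 21)) + 390246)/(-33996) = ((-59 + 230)/(-667 + 230) + 390246)*(-1/33996) = (171/(-437) + 390246)*(-1/33996) = (-1/437*171 + 390246)*(-1/33996) = (-9/23 + 390246)*(-1/33996) = (8975649/23)*(-1/33996) = -2991883/260636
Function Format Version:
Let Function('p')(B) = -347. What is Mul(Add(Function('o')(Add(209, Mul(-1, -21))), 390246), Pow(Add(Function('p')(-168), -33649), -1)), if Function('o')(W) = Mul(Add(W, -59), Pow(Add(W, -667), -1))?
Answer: Rational(-2991883, 260636) ≈ -11.479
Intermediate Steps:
Function('o')(W) = Mul(Pow(Add(-667, W), -1), Add(-59, W)) (Function('o')(W) = Mul(Add(-59, W), Pow(Add(-667, W), -1)) = Mul(Pow(Add(-667, W), -1), Add(-59, W)))
Mul(Add(Function('o')(Add(209, Mul(-1, -21))), 390246), Pow(Add(Function('p')(-168), -33649), -1)) = Mul(Add(Mul(Pow(Add(-667, Add(209, Mul(-1, -21))), -1), Add(-59, Add(209, Mul(-1, -21)))), 390246), Pow(Add(-347, -33649), -1)) = Mul(Add(Mul(Pow(Add(-667, Add(209, 21)), -1), Add(-59, Add(209, 21))), 390246), Pow(-33996, -1)) = Mul(Add(Mul(Pow(Add(-667, 230), -1), Add(-59, 230)), 390246), Rational(-1, 33996)) = Mul(Add(Mul(Pow(-437, -1), 171), 390246), Rational(-1, 33996)) = Mul(Add(Mul(Rational(-1, 437), 171), 390246), Rational(-1, 33996)) = Mul(Add(Rational(-9, 23), 390246), Rational(-1, 33996)) = Mul(Rational(8975649, 23), Rational(-1, 33996)) = Rational(-2991883, 260636)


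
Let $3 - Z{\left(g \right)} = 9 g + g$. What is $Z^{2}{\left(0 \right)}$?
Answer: $9$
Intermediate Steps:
$Z{\left(g \right)} = 3 - 10 g$ ($Z{\left(g \right)} = 3 - \left(9 g + g\right) = 3 - 10 g$)
$Z^{2}{\left(0 \right)} = \left(3 - 0\right)^{2} = \left(3 + 0\right)^{2} = 3^{2} = 9$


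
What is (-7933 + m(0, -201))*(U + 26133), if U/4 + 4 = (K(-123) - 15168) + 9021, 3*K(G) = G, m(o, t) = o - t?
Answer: -10554180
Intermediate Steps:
K(G) = G/3
U = -24768 (U = -16 + 4*(((⅓)*(-123) - 15168) + 9021) = -16 + 4*((-41 - 15168) + 9021) = -16 + 4*(-15209 + 9021) = -16 + 4*(-6188) = -16 - 24752 = -24768)
(-7933 + m(0, -201))*(U + 26133) = (-7933 + (0 - 1*(-201)))*(-24768 + 26133) = (-7933 + (0 + 201))*1365 = (-7933 + 201)*1365 = -7732*1365 = -10554180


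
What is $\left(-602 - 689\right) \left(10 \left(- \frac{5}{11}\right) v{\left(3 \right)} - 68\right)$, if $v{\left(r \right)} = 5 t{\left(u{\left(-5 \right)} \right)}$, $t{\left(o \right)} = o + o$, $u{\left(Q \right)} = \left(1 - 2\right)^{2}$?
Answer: $\frac{1611168}{11} \approx 1.4647 \cdot 10^{5}$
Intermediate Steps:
$u{\left(Q \right)} = 1$ ($u{\left(Q \right)} = \left(-1\right)^{2} = 1$)
$t{\left(o \right)} = 2 o$
$v{\left(r \right)} = 10$ ($v{\left(r \right)} = 5 \cdot 2 \cdot 1 = 5 \cdot 2 = 10$)
$\left(-602 - 689\right) \left(10 \left(- \frac{5}{11}\right) v{\left(3 \right)} - 68\right) = \left(-602 - 689\right) \left(10 \left(- \frac{5}{11}\right) 10 - 68\right) = \left(-602 - 689\right) \left(10 \left(\left(-5\right) \frac{1}{11}\right) 10 - 68\right) = - 1291 \left(10 \left(- \frac{5}{11}\right) 10 - 68\right) = - 1291 \left(\left(- \frac{50}{11}\right) 10 - 68\right) = - 1291 \left(- \frac{500}{11} - 68\right) = \left(-1291\right) \left(- \frac{1248}{11}\right) = \frac{1611168}{11}$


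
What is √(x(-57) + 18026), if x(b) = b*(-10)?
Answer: 2*√4649 ≈ 136.37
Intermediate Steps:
x(b) = -10*b
√(x(-57) + 18026) = √(-10*(-57) + 18026) = √(570 + 18026) = √18596 = 2*√4649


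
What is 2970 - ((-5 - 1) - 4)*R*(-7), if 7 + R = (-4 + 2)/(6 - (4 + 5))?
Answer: 10240/3 ≈ 3413.3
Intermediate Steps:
R = -19/3 (R = -7 + (-4 + 2)/(6 - (4 + 5)) = -7 - 2/(6 - 1*9) = -7 - 2/(6 - 9) = -7 - 2/(-3) = -7 - 2*(-1/3) = -7 + 2/3 = -19/3 ≈ -6.3333)
2970 - ((-5 - 1) - 4)*R*(-7) = 2970 - ((-5 - 1) - 4)*(-19/3)*(-7) = 2970 - (-6 - 4)*(-19/3)*(-7) = 2970 - (-10*(-19/3))*(-7) = 2970 - 190*(-7)/3 = 2970 - 1*(-1330/3) = 2970 + 1330/3 = 10240/3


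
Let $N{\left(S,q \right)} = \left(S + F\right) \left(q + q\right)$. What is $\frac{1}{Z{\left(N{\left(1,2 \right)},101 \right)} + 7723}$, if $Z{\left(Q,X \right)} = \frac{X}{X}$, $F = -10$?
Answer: $\frac{1}{7724} \approx 0.00012947$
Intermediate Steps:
$N{\left(S,q \right)} = 2 q \left(-10 + S\right)$ ($N{\left(S,q \right)} = \left(S - 10\right) \left(q + q\right) = \left(-10 + S\right) 2 q = 2 q \left(-10 + S\right)$)
$Z{\left(Q,X \right)} = 1$
$\frac{1}{Z{\left(N{\left(1,2 \right)},101 \right)} + 7723} = \frac{1}{1 + 7723} = \frac{1}{7724}$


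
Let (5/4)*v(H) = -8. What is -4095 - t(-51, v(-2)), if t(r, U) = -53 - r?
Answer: -4093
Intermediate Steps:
v(H) = -32/5 (v(H) = (⅘)*(-8) = -32/5)
-4095 - t(-51, v(-2)) = -4095 - (-53 - 1*(-51)) = -4095 - (-53 + 51) = -4095 - 1*(-2) = -4095 + 2 = -4093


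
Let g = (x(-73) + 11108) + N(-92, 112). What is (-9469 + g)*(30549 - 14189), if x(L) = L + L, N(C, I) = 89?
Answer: 25881520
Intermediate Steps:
x(L) = 2*L
g = 11051 (g = (2*(-73) + 11108) + 89 = (-146 + 11108) + 89 = 10962 + 89 = 11051)
(-9469 + g)*(30549 - 14189) = (-9469 + 11051)*(30549 - 14189) = 1582*16360 = 25881520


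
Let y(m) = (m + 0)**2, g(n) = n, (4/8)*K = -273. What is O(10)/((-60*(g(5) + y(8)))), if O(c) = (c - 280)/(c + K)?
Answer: -3/24656 ≈ -0.00012167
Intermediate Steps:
K = -546 (K = 2*(-273) = -546)
y(m) = m**2
O(c) = (-280 + c)/(-546 + c) (O(c) = (c - 280)/(c - 546) = (-280 + c)/(-546 + c))
O(10)/((-60*(g(5) + y(8)))) = ((-280 + 10)/(-546 + 10))/((-60*(5 + 8**2))) = (-270/(-536))/((-60*(5 + 64))) = (-1/536*(-270))/((-60*69)) = (135/268)/(-4140) = (135/268)*(-1/4140) = -3/24656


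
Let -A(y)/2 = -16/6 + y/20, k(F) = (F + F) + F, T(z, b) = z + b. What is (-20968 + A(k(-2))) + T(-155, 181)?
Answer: -314041/15 ≈ -20936.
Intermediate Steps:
T(z, b) = b + z
k(F) = 3*F (k(F) = 2*F + F = 3*F)
A(y) = 16/3 - y/10 (A(y) = -2*(-16/6 + y/20) = -2*(-16*⅙ + y*(1/20)) = -2*(-8/3 + y/20) = 16/3 - y/10)
(-20968 + A(k(-2))) + T(-155, 181) = (-20968 + (16/3 - 3*(-2)/10)) + (181 - 155) = (-20968 + (16/3 - ⅒*(-6))) + 26 = (-20968 + (16/3 + ⅗)) + 26 = (-20968 + 89/15) + 26 = -314431/15 + 26 = -314041/15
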